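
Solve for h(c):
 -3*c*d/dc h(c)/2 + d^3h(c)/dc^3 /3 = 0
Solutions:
 h(c) = C1 + Integral(C2*airyai(6^(2/3)*c/2) + C3*airybi(6^(2/3)*c/2), c)


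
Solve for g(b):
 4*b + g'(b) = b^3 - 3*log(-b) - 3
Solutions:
 g(b) = C1 + b^4/4 - 2*b^2 - 3*b*log(-b)


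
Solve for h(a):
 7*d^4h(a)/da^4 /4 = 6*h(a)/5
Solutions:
 h(a) = C1*exp(-24^(1/4)*35^(3/4)*a/35) + C2*exp(24^(1/4)*35^(3/4)*a/35) + C3*sin(24^(1/4)*35^(3/4)*a/35) + C4*cos(24^(1/4)*35^(3/4)*a/35)


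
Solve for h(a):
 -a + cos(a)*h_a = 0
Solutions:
 h(a) = C1 + Integral(a/cos(a), a)


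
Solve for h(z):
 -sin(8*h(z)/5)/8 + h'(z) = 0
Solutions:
 -z/8 + 5*log(cos(8*h(z)/5) - 1)/16 - 5*log(cos(8*h(z)/5) + 1)/16 = C1


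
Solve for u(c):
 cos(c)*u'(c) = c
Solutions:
 u(c) = C1 + Integral(c/cos(c), c)


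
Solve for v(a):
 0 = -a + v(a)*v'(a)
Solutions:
 v(a) = -sqrt(C1 + a^2)
 v(a) = sqrt(C1 + a^2)


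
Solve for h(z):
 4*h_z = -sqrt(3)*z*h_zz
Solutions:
 h(z) = C1 + C2*z^(1 - 4*sqrt(3)/3)


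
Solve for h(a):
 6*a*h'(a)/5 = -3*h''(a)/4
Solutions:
 h(a) = C1 + C2*erf(2*sqrt(5)*a/5)


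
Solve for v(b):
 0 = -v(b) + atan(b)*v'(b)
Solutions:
 v(b) = C1*exp(Integral(1/atan(b), b))


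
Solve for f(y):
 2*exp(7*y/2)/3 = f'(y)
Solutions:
 f(y) = C1 + 4*exp(7*y/2)/21


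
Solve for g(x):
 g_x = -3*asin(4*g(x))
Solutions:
 Integral(1/asin(4*_y), (_y, g(x))) = C1 - 3*x


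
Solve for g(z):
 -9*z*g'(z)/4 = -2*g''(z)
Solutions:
 g(z) = C1 + C2*erfi(3*z/4)


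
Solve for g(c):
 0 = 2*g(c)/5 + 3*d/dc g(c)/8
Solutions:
 g(c) = C1*exp(-16*c/15)


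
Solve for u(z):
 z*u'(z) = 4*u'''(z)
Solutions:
 u(z) = C1 + Integral(C2*airyai(2^(1/3)*z/2) + C3*airybi(2^(1/3)*z/2), z)


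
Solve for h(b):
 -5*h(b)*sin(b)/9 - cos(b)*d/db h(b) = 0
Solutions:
 h(b) = C1*cos(b)^(5/9)


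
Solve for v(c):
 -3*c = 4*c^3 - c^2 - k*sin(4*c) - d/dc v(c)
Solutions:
 v(c) = C1 + c^4 - c^3/3 + 3*c^2/2 + k*cos(4*c)/4


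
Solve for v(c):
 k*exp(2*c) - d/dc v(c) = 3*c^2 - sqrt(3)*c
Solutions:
 v(c) = C1 - c^3 + sqrt(3)*c^2/2 + k*exp(2*c)/2


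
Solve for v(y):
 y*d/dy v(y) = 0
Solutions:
 v(y) = C1


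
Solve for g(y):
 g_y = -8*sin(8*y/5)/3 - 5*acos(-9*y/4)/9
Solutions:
 g(y) = C1 - 5*y*acos(-9*y/4)/9 - 5*sqrt(16 - 81*y^2)/81 + 5*cos(8*y/5)/3


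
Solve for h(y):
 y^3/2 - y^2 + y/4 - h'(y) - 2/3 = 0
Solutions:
 h(y) = C1 + y^4/8 - y^3/3 + y^2/8 - 2*y/3


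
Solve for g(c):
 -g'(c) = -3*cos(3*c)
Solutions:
 g(c) = C1 + sin(3*c)


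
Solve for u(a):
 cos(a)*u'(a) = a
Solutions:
 u(a) = C1 + Integral(a/cos(a), a)


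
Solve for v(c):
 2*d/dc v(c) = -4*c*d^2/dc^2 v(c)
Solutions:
 v(c) = C1 + C2*sqrt(c)


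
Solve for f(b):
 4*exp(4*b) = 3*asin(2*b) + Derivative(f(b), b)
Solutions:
 f(b) = C1 - 3*b*asin(2*b) - 3*sqrt(1 - 4*b^2)/2 + exp(4*b)


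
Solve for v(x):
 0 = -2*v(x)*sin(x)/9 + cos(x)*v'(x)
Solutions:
 v(x) = C1/cos(x)^(2/9)


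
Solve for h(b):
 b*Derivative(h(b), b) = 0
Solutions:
 h(b) = C1


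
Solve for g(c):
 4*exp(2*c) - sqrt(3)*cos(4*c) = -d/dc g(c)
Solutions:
 g(c) = C1 - 2*exp(2*c) + sqrt(3)*sin(4*c)/4


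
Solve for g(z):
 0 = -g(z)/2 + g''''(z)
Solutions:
 g(z) = C1*exp(-2^(3/4)*z/2) + C2*exp(2^(3/4)*z/2) + C3*sin(2^(3/4)*z/2) + C4*cos(2^(3/4)*z/2)


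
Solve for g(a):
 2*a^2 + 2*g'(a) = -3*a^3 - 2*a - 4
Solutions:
 g(a) = C1 - 3*a^4/8 - a^3/3 - a^2/2 - 2*a


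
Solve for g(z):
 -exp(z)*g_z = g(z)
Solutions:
 g(z) = C1*exp(exp(-z))


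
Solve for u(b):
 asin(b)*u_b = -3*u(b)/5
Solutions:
 u(b) = C1*exp(-3*Integral(1/asin(b), b)/5)


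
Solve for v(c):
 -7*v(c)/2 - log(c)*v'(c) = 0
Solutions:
 v(c) = C1*exp(-7*li(c)/2)


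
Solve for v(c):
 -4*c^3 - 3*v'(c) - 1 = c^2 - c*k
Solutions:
 v(c) = C1 - c^4/3 - c^3/9 + c^2*k/6 - c/3


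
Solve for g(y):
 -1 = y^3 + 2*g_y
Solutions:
 g(y) = C1 - y^4/8 - y/2


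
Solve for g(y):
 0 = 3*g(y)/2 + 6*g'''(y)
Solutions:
 g(y) = C3*exp(-2^(1/3)*y/2) + (C1*sin(2^(1/3)*sqrt(3)*y/4) + C2*cos(2^(1/3)*sqrt(3)*y/4))*exp(2^(1/3)*y/4)


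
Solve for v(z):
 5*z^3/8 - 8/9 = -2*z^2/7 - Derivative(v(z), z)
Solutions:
 v(z) = C1 - 5*z^4/32 - 2*z^3/21 + 8*z/9


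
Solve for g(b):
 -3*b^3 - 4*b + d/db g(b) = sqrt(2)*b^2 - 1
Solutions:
 g(b) = C1 + 3*b^4/4 + sqrt(2)*b^3/3 + 2*b^2 - b


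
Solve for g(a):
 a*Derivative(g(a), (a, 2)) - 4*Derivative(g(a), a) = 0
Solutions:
 g(a) = C1 + C2*a^5


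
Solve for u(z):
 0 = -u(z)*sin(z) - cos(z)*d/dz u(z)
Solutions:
 u(z) = C1*cos(z)


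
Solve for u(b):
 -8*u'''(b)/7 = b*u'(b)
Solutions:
 u(b) = C1 + Integral(C2*airyai(-7^(1/3)*b/2) + C3*airybi(-7^(1/3)*b/2), b)


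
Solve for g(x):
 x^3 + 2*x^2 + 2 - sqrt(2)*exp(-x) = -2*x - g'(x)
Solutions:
 g(x) = C1 - x^4/4 - 2*x^3/3 - x^2 - 2*x - sqrt(2)*exp(-x)


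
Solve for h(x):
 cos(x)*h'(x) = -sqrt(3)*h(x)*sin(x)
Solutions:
 h(x) = C1*cos(x)^(sqrt(3))


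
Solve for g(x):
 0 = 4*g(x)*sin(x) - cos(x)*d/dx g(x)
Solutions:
 g(x) = C1/cos(x)^4


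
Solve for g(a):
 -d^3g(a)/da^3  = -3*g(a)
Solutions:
 g(a) = C3*exp(3^(1/3)*a) + (C1*sin(3^(5/6)*a/2) + C2*cos(3^(5/6)*a/2))*exp(-3^(1/3)*a/2)


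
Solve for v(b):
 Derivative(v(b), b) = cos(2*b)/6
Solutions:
 v(b) = C1 + sin(2*b)/12


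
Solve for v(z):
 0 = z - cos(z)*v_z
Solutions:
 v(z) = C1 + Integral(z/cos(z), z)


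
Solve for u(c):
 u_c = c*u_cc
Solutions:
 u(c) = C1 + C2*c^2


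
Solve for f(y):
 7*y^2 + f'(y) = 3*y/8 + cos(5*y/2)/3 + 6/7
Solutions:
 f(y) = C1 - 7*y^3/3 + 3*y^2/16 + 6*y/7 + 2*sin(5*y/2)/15


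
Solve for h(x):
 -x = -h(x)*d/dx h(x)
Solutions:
 h(x) = -sqrt(C1 + x^2)
 h(x) = sqrt(C1 + x^2)


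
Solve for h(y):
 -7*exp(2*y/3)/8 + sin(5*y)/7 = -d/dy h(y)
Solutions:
 h(y) = C1 + 21*exp(2*y/3)/16 + cos(5*y)/35


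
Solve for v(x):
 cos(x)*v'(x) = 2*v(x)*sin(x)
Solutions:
 v(x) = C1/cos(x)^2


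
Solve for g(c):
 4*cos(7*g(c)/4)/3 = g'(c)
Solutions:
 -4*c/3 - 2*log(sin(7*g(c)/4) - 1)/7 + 2*log(sin(7*g(c)/4) + 1)/7 = C1


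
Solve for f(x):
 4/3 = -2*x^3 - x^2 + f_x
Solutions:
 f(x) = C1 + x^4/2 + x^3/3 + 4*x/3


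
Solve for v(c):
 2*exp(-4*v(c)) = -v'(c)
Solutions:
 v(c) = log(-I*(C1 - 8*c)^(1/4))
 v(c) = log(I*(C1 - 8*c)^(1/4))
 v(c) = log(-(C1 - 8*c)^(1/4))
 v(c) = log(C1 - 8*c)/4


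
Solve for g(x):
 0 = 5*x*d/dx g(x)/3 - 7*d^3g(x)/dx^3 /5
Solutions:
 g(x) = C1 + Integral(C2*airyai(105^(2/3)*x/21) + C3*airybi(105^(2/3)*x/21), x)


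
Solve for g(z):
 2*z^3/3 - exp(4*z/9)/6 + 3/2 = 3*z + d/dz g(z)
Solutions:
 g(z) = C1 + z^4/6 - 3*z^2/2 + 3*z/2 - 3*exp(4*z/9)/8


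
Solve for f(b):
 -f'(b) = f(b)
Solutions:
 f(b) = C1*exp(-b)


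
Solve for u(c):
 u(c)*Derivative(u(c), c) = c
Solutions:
 u(c) = -sqrt(C1 + c^2)
 u(c) = sqrt(C1 + c^2)


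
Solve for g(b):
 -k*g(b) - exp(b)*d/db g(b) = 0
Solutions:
 g(b) = C1*exp(k*exp(-b))


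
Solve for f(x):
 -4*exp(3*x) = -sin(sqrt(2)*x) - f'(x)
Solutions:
 f(x) = C1 + 4*exp(3*x)/3 + sqrt(2)*cos(sqrt(2)*x)/2


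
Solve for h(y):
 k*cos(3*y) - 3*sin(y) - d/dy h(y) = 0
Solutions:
 h(y) = C1 + k*sin(3*y)/3 + 3*cos(y)


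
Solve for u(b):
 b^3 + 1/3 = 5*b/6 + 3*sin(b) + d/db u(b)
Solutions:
 u(b) = C1 + b^4/4 - 5*b^2/12 + b/3 + 3*cos(b)


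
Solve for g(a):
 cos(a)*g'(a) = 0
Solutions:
 g(a) = C1


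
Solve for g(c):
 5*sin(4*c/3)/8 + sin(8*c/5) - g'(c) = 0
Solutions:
 g(c) = C1 - 15*cos(4*c/3)/32 - 5*cos(8*c/5)/8


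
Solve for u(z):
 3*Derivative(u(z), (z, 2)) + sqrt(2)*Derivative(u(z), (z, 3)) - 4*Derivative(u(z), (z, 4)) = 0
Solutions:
 u(z) = C1 + C2*z + C3*exp(-sqrt(2)*z/2) + C4*exp(3*sqrt(2)*z/4)


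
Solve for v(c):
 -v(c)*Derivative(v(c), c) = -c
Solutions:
 v(c) = -sqrt(C1 + c^2)
 v(c) = sqrt(C1 + c^2)


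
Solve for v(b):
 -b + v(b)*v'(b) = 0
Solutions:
 v(b) = -sqrt(C1 + b^2)
 v(b) = sqrt(C1 + b^2)


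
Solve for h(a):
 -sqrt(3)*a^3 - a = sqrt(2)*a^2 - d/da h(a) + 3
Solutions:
 h(a) = C1 + sqrt(3)*a^4/4 + sqrt(2)*a^3/3 + a^2/2 + 3*a


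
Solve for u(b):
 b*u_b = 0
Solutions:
 u(b) = C1


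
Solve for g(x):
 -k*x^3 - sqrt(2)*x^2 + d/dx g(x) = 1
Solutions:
 g(x) = C1 + k*x^4/4 + sqrt(2)*x^3/3 + x


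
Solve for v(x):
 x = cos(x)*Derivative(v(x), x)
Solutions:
 v(x) = C1 + Integral(x/cos(x), x)


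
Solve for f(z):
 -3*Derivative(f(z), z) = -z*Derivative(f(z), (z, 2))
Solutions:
 f(z) = C1 + C2*z^4


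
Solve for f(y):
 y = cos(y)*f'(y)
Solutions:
 f(y) = C1 + Integral(y/cos(y), y)


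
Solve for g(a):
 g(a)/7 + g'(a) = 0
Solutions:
 g(a) = C1*exp(-a/7)


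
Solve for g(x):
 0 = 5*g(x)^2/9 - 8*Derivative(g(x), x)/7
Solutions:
 g(x) = -72/(C1 + 35*x)


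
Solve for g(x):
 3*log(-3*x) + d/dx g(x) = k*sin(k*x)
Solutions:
 g(x) = C1 + k*Piecewise((-cos(k*x)/k, Ne(k, 0)), (0, True)) - 3*x*log(-x) - 3*x*log(3) + 3*x


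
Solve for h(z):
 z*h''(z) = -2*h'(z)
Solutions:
 h(z) = C1 + C2/z


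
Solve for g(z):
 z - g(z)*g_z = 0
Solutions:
 g(z) = -sqrt(C1 + z^2)
 g(z) = sqrt(C1 + z^2)


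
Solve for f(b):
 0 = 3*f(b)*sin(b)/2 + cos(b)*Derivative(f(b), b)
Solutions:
 f(b) = C1*cos(b)^(3/2)


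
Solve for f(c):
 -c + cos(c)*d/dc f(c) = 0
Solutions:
 f(c) = C1 + Integral(c/cos(c), c)


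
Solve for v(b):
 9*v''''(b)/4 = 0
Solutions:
 v(b) = C1 + C2*b + C3*b^2 + C4*b^3


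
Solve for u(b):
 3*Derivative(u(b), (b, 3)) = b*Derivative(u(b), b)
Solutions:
 u(b) = C1 + Integral(C2*airyai(3^(2/3)*b/3) + C3*airybi(3^(2/3)*b/3), b)


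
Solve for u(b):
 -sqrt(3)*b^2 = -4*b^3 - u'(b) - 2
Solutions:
 u(b) = C1 - b^4 + sqrt(3)*b^3/3 - 2*b


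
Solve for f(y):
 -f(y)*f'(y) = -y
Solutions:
 f(y) = -sqrt(C1 + y^2)
 f(y) = sqrt(C1 + y^2)


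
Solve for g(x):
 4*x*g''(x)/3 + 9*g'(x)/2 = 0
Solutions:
 g(x) = C1 + C2/x^(19/8)


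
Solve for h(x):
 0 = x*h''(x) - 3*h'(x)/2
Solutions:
 h(x) = C1 + C2*x^(5/2)


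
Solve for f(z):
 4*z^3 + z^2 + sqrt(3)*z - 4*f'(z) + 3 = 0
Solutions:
 f(z) = C1 + z^4/4 + z^3/12 + sqrt(3)*z^2/8 + 3*z/4


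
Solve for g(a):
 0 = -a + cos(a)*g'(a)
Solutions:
 g(a) = C1 + Integral(a/cos(a), a)


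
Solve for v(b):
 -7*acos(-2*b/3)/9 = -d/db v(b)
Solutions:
 v(b) = C1 + 7*b*acos(-2*b/3)/9 + 7*sqrt(9 - 4*b^2)/18


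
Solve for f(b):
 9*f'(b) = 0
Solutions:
 f(b) = C1


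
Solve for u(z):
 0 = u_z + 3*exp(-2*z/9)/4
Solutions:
 u(z) = C1 + 27*exp(-2*z/9)/8


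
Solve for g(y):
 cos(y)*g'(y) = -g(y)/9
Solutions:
 g(y) = C1*(sin(y) - 1)^(1/18)/(sin(y) + 1)^(1/18)


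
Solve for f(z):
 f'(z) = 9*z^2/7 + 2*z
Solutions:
 f(z) = C1 + 3*z^3/7 + z^2


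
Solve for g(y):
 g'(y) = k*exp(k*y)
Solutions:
 g(y) = C1 + exp(k*y)


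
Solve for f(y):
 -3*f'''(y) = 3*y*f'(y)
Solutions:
 f(y) = C1 + Integral(C2*airyai(-y) + C3*airybi(-y), y)


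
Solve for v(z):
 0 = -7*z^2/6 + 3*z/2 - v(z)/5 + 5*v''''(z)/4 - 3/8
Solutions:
 v(z) = C1*exp(-sqrt(10)*z/5) + C2*exp(sqrt(10)*z/5) + C3*sin(sqrt(10)*z/5) + C4*cos(sqrt(10)*z/5) - 35*z^2/6 + 15*z/2 - 15/8


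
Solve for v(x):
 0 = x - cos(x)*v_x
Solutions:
 v(x) = C1 + Integral(x/cos(x), x)


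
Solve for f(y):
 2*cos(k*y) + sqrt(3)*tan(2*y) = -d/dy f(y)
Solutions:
 f(y) = C1 - 2*Piecewise((sin(k*y)/k, Ne(k, 0)), (y, True)) + sqrt(3)*log(cos(2*y))/2


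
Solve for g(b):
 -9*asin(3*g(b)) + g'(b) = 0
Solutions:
 Integral(1/asin(3*_y), (_y, g(b))) = C1 + 9*b


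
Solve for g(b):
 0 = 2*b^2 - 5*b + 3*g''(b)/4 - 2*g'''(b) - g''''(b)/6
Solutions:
 g(b) = C1 + C2*b + C3*exp(3*b*(-2 + 3*sqrt(2)/2)) + C4*exp(-3*b*(2 + 3*sqrt(2)/2)) - 2*b^4/9 - 34*b^3/27 - 32*b^2/3


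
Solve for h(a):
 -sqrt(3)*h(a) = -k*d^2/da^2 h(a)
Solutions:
 h(a) = C1*exp(-3^(1/4)*a*sqrt(1/k)) + C2*exp(3^(1/4)*a*sqrt(1/k))


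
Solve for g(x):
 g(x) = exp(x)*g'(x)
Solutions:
 g(x) = C1*exp(-exp(-x))


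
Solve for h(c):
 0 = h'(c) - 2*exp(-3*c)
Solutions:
 h(c) = C1 - 2*exp(-3*c)/3


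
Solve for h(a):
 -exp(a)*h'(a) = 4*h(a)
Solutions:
 h(a) = C1*exp(4*exp(-a))


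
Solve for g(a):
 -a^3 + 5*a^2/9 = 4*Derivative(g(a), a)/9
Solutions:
 g(a) = C1 - 9*a^4/16 + 5*a^3/12


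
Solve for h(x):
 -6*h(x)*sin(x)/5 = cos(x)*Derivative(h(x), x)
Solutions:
 h(x) = C1*cos(x)^(6/5)


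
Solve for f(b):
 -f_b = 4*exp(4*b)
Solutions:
 f(b) = C1 - exp(4*b)


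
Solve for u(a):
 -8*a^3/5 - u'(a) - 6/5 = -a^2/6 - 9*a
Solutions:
 u(a) = C1 - 2*a^4/5 + a^3/18 + 9*a^2/2 - 6*a/5


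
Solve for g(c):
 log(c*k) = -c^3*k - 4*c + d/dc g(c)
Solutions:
 g(c) = C1 + c^4*k/4 + 2*c^2 + c*log(c*k) - c


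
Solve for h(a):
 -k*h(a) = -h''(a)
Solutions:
 h(a) = C1*exp(-a*sqrt(k)) + C2*exp(a*sqrt(k))


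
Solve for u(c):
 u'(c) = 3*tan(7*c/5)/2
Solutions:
 u(c) = C1 - 15*log(cos(7*c/5))/14


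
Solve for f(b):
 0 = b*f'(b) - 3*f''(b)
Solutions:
 f(b) = C1 + C2*erfi(sqrt(6)*b/6)


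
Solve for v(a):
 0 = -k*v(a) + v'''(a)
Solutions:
 v(a) = C1*exp(a*k^(1/3)) + C2*exp(a*k^(1/3)*(-1 + sqrt(3)*I)/2) + C3*exp(-a*k^(1/3)*(1 + sqrt(3)*I)/2)


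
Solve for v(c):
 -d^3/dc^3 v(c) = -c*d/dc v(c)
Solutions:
 v(c) = C1 + Integral(C2*airyai(c) + C3*airybi(c), c)


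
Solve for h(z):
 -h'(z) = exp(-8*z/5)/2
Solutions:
 h(z) = C1 + 5*exp(-8*z/5)/16


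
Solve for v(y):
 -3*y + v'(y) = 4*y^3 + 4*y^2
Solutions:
 v(y) = C1 + y^4 + 4*y^3/3 + 3*y^2/2


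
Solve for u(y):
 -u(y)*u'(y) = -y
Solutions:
 u(y) = -sqrt(C1 + y^2)
 u(y) = sqrt(C1 + y^2)


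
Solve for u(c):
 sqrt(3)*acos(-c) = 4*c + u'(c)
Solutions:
 u(c) = C1 - 2*c^2 + sqrt(3)*(c*acos(-c) + sqrt(1 - c^2))


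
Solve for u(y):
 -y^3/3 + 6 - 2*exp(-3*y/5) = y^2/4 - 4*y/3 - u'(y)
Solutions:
 u(y) = C1 + y^4/12 + y^3/12 - 2*y^2/3 - 6*y - 10*exp(-3*y/5)/3


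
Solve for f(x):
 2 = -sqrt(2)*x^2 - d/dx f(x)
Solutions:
 f(x) = C1 - sqrt(2)*x^3/3 - 2*x


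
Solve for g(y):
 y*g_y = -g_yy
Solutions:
 g(y) = C1 + C2*erf(sqrt(2)*y/2)


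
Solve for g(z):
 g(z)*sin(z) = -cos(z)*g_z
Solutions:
 g(z) = C1*cos(z)


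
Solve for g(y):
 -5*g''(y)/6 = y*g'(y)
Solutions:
 g(y) = C1 + C2*erf(sqrt(15)*y/5)


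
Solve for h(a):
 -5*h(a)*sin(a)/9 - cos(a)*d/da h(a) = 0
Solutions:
 h(a) = C1*cos(a)^(5/9)


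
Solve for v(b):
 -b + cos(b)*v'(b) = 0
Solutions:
 v(b) = C1 + Integral(b/cos(b), b)


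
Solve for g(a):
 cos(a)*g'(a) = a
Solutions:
 g(a) = C1 + Integral(a/cos(a), a)


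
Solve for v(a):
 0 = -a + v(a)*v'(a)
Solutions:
 v(a) = -sqrt(C1 + a^2)
 v(a) = sqrt(C1 + a^2)


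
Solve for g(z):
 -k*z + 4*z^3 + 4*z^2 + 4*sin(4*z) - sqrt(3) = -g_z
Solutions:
 g(z) = C1 + k*z^2/2 - z^4 - 4*z^3/3 + sqrt(3)*z + cos(4*z)


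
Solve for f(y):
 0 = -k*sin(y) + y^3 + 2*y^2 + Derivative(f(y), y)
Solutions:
 f(y) = C1 - k*cos(y) - y^4/4 - 2*y^3/3


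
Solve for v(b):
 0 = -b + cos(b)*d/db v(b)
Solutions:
 v(b) = C1 + Integral(b/cos(b), b)


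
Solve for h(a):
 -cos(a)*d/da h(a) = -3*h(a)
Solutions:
 h(a) = C1*(sin(a) + 1)^(3/2)/(sin(a) - 1)^(3/2)


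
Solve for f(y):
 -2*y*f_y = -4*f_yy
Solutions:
 f(y) = C1 + C2*erfi(y/2)


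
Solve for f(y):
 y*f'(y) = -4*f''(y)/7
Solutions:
 f(y) = C1 + C2*erf(sqrt(14)*y/4)


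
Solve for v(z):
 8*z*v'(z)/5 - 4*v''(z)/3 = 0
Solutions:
 v(z) = C1 + C2*erfi(sqrt(15)*z/5)


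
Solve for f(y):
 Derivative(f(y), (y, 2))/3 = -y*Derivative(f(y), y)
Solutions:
 f(y) = C1 + C2*erf(sqrt(6)*y/2)


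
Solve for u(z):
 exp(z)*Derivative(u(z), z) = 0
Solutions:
 u(z) = C1


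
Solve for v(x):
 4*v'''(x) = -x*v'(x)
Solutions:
 v(x) = C1 + Integral(C2*airyai(-2^(1/3)*x/2) + C3*airybi(-2^(1/3)*x/2), x)


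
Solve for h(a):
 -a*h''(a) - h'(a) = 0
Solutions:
 h(a) = C1 + C2*log(a)


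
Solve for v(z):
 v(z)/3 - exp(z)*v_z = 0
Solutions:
 v(z) = C1*exp(-exp(-z)/3)


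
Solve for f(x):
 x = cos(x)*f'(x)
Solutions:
 f(x) = C1 + Integral(x/cos(x), x)


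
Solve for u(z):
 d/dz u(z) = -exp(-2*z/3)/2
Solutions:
 u(z) = C1 + 3*exp(-2*z/3)/4


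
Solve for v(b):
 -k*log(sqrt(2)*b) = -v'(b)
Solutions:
 v(b) = C1 + b*k*log(b) - b*k + b*k*log(2)/2


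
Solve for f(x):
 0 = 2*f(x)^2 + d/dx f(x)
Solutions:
 f(x) = 1/(C1 + 2*x)


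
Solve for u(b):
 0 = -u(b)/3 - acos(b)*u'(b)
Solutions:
 u(b) = C1*exp(-Integral(1/acos(b), b)/3)


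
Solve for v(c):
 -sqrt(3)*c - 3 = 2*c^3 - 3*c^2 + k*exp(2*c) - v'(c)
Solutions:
 v(c) = C1 + c^4/2 - c^3 + sqrt(3)*c^2/2 + 3*c + k*exp(2*c)/2


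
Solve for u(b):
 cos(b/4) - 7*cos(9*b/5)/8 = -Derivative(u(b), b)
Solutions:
 u(b) = C1 - 4*sin(b/4) + 35*sin(9*b/5)/72


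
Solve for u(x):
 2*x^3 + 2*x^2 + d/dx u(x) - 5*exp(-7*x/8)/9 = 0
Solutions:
 u(x) = C1 - x^4/2 - 2*x^3/3 - 40*exp(-7*x/8)/63


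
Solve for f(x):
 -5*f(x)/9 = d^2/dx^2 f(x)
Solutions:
 f(x) = C1*sin(sqrt(5)*x/3) + C2*cos(sqrt(5)*x/3)


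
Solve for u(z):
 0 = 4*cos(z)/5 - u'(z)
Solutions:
 u(z) = C1 + 4*sin(z)/5


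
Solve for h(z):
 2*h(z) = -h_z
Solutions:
 h(z) = C1*exp(-2*z)


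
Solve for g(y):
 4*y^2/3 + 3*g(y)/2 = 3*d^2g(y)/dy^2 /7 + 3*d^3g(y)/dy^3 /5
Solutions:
 g(y) = C1*exp(-y*(10*10^(2/3)/(21*sqrt(190281) + 9161)^(1/3) + 20 + 10^(1/3)*(21*sqrt(190281) + 9161)^(1/3))/84)*sin(10^(1/3)*sqrt(3)*y*(-(21*sqrt(190281) + 9161)^(1/3) + 10*10^(1/3)/(21*sqrt(190281) + 9161)^(1/3))/84) + C2*exp(-y*(10*10^(2/3)/(21*sqrt(190281) + 9161)^(1/3) + 20 + 10^(1/3)*(21*sqrt(190281) + 9161)^(1/3))/84)*cos(10^(1/3)*sqrt(3)*y*(-(21*sqrt(190281) + 9161)^(1/3) + 10*10^(1/3)/(21*sqrt(190281) + 9161)^(1/3))/84) + C3*exp(y*(-10 + 10*10^(2/3)/(21*sqrt(190281) + 9161)^(1/3) + 10^(1/3)*(21*sqrt(190281) + 9161)^(1/3))/42) - 8*y^2/9 - 32/63


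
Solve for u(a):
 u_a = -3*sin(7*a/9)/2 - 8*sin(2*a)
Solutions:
 u(a) = C1 + 27*cos(7*a/9)/14 + 4*cos(2*a)


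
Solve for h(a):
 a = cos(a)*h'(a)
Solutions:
 h(a) = C1 + Integral(a/cos(a), a)


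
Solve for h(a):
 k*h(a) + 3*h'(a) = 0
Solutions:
 h(a) = C1*exp(-a*k/3)


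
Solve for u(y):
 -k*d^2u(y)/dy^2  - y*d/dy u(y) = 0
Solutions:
 u(y) = C1 + C2*sqrt(k)*erf(sqrt(2)*y*sqrt(1/k)/2)


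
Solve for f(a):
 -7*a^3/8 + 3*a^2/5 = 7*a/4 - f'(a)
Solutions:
 f(a) = C1 + 7*a^4/32 - a^3/5 + 7*a^2/8


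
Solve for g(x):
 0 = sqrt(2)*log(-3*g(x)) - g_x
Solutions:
 -sqrt(2)*Integral(1/(log(-_y) + log(3)), (_y, g(x)))/2 = C1 - x


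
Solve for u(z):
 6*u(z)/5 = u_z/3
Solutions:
 u(z) = C1*exp(18*z/5)


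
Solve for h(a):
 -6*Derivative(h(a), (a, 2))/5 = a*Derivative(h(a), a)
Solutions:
 h(a) = C1 + C2*erf(sqrt(15)*a/6)


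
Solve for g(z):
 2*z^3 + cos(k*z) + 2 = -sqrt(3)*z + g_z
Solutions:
 g(z) = C1 + z^4/2 + sqrt(3)*z^2/2 + 2*z + sin(k*z)/k


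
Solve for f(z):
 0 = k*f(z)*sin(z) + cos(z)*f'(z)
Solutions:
 f(z) = C1*exp(k*log(cos(z)))


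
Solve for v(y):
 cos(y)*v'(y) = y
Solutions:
 v(y) = C1 + Integral(y/cos(y), y)


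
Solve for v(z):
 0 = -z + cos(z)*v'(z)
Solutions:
 v(z) = C1 + Integral(z/cos(z), z)


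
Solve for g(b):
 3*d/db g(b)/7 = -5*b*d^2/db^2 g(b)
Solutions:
 g(b) = C1 + C2*b^(32/35)


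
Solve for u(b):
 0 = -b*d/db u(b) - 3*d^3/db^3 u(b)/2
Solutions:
 u(b) = C1 + Integral(C2*airyai(-2^(1/3)*3^(2/3)*b/3) + C3*airybi(-2^(1/3)*3^(2/3)*b/3), b)


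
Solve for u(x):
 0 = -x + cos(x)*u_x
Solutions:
 u(x) = C1 + Integral(x/cos(x), x)


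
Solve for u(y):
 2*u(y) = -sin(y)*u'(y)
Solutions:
 u(y) = C1*(cos(y) + 1)/(cos(y) - 1)


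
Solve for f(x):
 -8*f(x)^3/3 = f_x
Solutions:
 f(x) = -sqrt(6)*sqrt(-1/(C1 - 8*x))/2
 f(x) = sqrt(6)*sqrt(-1/(C1 - 8*x))/2


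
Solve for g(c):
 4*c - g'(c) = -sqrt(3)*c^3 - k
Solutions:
 g(c) = C1 + sqrt(3)*c^4/4 + 2*c^2 + c*k


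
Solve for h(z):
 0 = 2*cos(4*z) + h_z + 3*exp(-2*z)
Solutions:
 h(z) = C1 - sin(4*z)/2 + 3*exp(-2*z)/2


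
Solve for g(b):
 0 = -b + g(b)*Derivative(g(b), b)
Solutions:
 g(b) = -sqrt(C1 + b^2)
 g(b) = sqrt(C1 + b^2)


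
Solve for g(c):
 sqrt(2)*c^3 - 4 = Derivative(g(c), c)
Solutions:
 g(c) = C1 + sqrt(2)*c^4/4 - 4*c


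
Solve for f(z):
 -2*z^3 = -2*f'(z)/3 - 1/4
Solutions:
 f(z) = C1 + 3*z^4/4 - 3*z/8


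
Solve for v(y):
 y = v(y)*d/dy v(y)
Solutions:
 v(y) = -sqrt(C1 + y^2)
 v(y) = sqrt(C1 + y^2)


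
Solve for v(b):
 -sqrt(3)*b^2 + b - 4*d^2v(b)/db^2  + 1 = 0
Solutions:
 v(b) = C1 + C2*b - sqrt(3)*b^4/48 + b^3/24 + b^2/8


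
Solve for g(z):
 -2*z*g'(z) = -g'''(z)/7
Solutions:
 g(z) = C1 + Integral(C2*airyai(14^(1/3)*z) + C3*airybi(14^(1/3)*z), z)


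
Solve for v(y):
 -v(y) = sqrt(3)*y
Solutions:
 v(y) = -sqrt(3)*y


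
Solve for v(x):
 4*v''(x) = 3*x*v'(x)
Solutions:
 v(x) = C1 + C2*erfi(sqrt(6)*x/4)


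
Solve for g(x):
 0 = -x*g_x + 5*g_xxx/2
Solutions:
 g(x) = C1 + Integral(C2*airyai(2^(1/3)*5^(2/3)*x/5) + C3*airybi(2^(1/3)*5^(2/3)*x/5), x)


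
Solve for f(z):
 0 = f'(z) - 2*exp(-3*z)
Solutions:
 f(z) = C1 - 2*exp(-3*z)/3


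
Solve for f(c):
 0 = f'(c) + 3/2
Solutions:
 f(c) = C1 - 3*c/2


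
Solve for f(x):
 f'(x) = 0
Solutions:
 f(x) = C1


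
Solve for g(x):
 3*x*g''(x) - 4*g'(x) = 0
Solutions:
 g(x) = C1 + C2*x^(7/3)


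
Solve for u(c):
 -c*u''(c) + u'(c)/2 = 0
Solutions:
 u(c) = C1 + C2*c^(3/2)


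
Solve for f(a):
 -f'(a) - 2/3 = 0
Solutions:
 f(a) = C1 - 2*a/3


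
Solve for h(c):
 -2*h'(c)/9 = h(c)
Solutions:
 h(c) = C1*exp(-9*c/2)


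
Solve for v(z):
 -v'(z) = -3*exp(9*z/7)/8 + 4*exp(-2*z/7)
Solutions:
 v(z) = C1 + 7*exp(9*z/7)/24 + 14*exp(-2*z/7)


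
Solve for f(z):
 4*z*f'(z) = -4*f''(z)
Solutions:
 f(z) = C1 + C2*erf(sqrt(2)*z/2)


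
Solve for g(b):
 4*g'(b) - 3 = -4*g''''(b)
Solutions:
 g(b) = C1 + C4*exp(-b) + 3*b/4 + (C2*sin(sqrt(3)*b/2) + C3*cos(sqrt(3)*b/2))*exp(b/2)


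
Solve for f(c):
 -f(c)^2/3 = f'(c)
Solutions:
 f(c) = 3/(C1 + c)


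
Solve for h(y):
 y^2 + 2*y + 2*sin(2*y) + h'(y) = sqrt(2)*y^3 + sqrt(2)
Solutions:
 h(y) = C1 + sqrt(2)*y^4/4 - y^3/3 - y^2 + sqrt(2)*y + cos(2*y)


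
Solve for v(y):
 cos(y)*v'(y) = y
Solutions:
 v(y) = C1 + Integral(y/cos(y), y)


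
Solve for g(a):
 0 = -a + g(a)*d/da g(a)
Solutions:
 g(a) = -sqrt(C1 + a^2)
 g(a) = sqrt(C1 + a^2)


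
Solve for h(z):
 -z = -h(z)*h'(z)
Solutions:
 h(z) = -sqrt(C1 + z^2)
 h(z) = sqrt(C1 + z^2)


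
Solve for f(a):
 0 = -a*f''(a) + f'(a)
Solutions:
 f(a) = C1 + C2*a^2


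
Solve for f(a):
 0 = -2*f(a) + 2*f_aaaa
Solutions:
 f(a) = C1*exp(-a) + C2*exp(a) + C3*sin(a) + C4*cos(a)


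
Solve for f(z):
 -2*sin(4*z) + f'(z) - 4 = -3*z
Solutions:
 f(z) = C1 - 3*z^2/2 + 4*z - cos(4*z)/2


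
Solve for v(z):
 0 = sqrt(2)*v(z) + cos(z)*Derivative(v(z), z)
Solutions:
 v(z) = C1*(sin(z) - 1)^(sqrt(2)/2)/(sin(z) + 1)^(sqrt(2)/2)


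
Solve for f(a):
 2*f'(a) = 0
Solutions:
 f(a) = C1


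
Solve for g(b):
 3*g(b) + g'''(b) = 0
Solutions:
 g(b) = C3*exp(-3^(1/3)*b) + (C1*sin(3^(5/6)*b/2) + C2*cos(3^(5/6)*b/2))*exp(3^(1/3)*b/2)


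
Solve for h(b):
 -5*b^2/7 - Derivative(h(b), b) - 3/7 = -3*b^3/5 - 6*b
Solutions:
 h(b) = C1 + 3*b^4/20 - 5*b^3/21 + 3*b^2 - 3*b/7


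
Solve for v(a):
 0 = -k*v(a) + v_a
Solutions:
 v(a) = C1*exp(a*k)


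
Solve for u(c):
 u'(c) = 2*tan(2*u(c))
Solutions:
 u(c) = -asin(C1*exp(4*c))/2 + pi/2
 u(c) = asin(C1*exp(4*c))/2


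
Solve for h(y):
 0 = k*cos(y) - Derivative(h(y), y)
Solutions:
 h(y) = C1 + k*sin(y)


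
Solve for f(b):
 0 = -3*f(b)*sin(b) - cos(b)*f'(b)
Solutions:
 f(b) = C1*cos(b)^3


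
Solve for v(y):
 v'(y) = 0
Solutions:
 v(y) = C1


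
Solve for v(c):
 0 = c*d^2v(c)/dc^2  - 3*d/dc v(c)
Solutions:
 v(c) = C1 + C2*c^4


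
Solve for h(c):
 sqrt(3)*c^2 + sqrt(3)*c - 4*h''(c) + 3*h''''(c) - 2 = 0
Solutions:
 h(c) = C1 + C2*c + C3*exp(-2*sqrt(3)*c/3) + C4*exp(2*sqrt(3)*c/3) + sqrt(3)*c^4/48 + sqrt(3)*c^3/24 + c^2*(-4 + 3*sqrt(3))/16


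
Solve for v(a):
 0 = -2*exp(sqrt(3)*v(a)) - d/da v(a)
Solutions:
 v(a) = sqrt(3)*(2*log(1/(C1 + 2*a)) - log(3))/6


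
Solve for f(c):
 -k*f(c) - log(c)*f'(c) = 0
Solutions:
 f(c) = C1*exp(-k*li(c))


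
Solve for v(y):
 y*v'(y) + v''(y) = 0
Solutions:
 v(y) = C1 + C2*erf(sqrt(2)*y/2)


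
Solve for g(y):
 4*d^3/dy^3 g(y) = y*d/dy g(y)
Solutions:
 g(y) = C1 + Integral(C2*airyai(2^(1/3)*y/2) + C3*airybi(2^(1/3)*y/2), y)


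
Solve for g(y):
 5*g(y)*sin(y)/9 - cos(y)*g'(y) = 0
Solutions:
 g(y) = C1/cos(y)^(5/9)


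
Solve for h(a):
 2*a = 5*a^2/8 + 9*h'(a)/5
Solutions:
 h(a) = C1 - 25*a^3/216 + 5*a^2/9


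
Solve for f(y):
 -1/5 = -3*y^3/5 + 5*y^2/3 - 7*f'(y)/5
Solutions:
 f(y) = C1 - 3*y^4/28 + 25*y^3/63 + y/7


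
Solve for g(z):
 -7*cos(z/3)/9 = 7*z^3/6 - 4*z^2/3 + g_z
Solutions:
 g(z) = C1 - 7*z^4/24 + 4*z^3/9 - 7*sin(z/3)/3


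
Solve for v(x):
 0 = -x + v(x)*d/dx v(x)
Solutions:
 v(x) = -sqrt(C1 + x^2)
 v(x) = sqrt(C1 + x^2)


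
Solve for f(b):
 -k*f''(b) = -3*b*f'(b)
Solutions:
 f(b) = C1 + C2*erf(sqrt(6)*b*sqrt(-1/k)/2)/sqrt(-1/k)


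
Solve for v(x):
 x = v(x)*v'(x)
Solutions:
 v(x) = -sqrt(C1 + x^2)
 v(x) = sqrt(C1 + x^2)


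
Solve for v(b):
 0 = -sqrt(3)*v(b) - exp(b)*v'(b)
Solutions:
 v(b) = C1*exp(sqrt(3)*exp(-b))


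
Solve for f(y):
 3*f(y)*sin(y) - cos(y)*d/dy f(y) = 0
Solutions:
 f(y) = C1/cos(y)^3


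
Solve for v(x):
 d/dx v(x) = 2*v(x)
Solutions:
 v(x) = C1*exp(2*x)


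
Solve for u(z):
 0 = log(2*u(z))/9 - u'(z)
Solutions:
 -9*Integral(1/(log(_y) + log(2)), (_y, u(z))) = C1 - z


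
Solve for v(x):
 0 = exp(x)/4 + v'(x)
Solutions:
 v(x) = C1 - exp(x)/4


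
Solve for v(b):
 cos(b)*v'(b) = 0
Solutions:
 v(b) = C1


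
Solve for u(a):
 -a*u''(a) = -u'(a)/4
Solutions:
 u(a) = C1 + C2*a^(5/4)


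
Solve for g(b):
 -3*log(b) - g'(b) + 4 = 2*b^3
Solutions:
 g(b) = C1 - b^4/2 - 3*b*log(b) + 7*b


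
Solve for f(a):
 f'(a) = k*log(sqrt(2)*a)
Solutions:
 f(a) = C1 + a*k*log(a) - a*k + a*k*log(2)/2


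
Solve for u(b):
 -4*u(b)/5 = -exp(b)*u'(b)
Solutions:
 u(b) = C1*exp(-4*exp(-b)/5)


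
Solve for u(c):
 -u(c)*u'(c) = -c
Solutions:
 u(c) = -sqrt(C1 + c^2)
 u(c) = sqrt(C1 + c^2)


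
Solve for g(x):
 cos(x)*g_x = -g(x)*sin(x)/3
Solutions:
 g(x) = C1*cos(x)^(1/3)


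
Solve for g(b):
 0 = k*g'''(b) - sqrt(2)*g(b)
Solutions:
 g(b) = C1*exp(2^(1/6)*b*(1/k)^(1/3)) + C2*exp(2^(1/6)*b*(-1 + sqrt(3)*I)*(1/k)^(1/3)/2) + C3*exp(-2^(1/6)*b*(1 + sqrt(3)*I)*(1/k)^(1/3)/2)


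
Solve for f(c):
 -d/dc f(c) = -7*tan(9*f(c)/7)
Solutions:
 f(c) = -7*asin(C1*exp(9*c))/9 + 7*pi/9
 f(c) = 7*asin(C1*exp(9*c))/9


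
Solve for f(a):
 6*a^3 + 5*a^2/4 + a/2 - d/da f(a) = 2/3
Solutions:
 f(a) = C1 + 3*a^4/2 + 5*a^3/12 + a^2/4 - 2*a/3


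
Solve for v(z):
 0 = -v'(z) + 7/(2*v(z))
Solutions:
 v(z) = -sqrt(C1 + 7*z)
 v(z) = sqrt(C1 + 7*z)


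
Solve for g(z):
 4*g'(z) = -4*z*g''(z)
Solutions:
 g(z) = C1 + C2*log(z)


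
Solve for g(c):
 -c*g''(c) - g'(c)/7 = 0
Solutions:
 g(c) = C1 + C2*c^(6/7)


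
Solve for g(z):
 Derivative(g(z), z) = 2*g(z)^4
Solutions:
 g(z) = (-1/(C1 + 6*z))^(1/3)
 g(z) = (-1/(C1 + 2*z))^(1/3)*(-3^(2/3) - 3*3^(1/6)*I)/6
 g(z) = (-1/(C1 + 2*z))^(1/3)*(-3^(2/3) + 3*3^(1/6)*I)/6


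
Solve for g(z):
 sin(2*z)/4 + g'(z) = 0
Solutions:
 g(z) = C1 + cos(2*z)/8


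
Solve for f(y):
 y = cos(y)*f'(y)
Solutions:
 f(y) = C1 + Integral(y/cos(y), y)


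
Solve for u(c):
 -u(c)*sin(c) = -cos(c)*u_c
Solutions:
 u(c) = C1/cos(c)


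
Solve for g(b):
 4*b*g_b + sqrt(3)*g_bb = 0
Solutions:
 g(b) = C1 + C2*erf(sqrt(2)*3^(3/4)*b/3)


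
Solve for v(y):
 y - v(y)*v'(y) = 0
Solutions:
 v(y) = -sqrt(C1 + y^2)
 v(y) = sqrt(C1 + y^2)


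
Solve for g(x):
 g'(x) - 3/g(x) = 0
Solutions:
 g(x) = -sqrt(C1 + 6*x)
 g(x) = sqrt(C1 + 6*x)


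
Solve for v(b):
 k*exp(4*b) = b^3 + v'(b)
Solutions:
 v(b) = C1 - b^4/4 + k*exp(4*b)/4


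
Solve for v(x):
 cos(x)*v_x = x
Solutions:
 v(x) = C1 + Integral(x/cos(x), x)


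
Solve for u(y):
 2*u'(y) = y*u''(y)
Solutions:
 u(y) = C1 + C2*y^3


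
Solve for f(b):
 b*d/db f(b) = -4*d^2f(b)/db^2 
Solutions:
 f(b) = C1 + C2*erf(sqrt(2)*b/4)


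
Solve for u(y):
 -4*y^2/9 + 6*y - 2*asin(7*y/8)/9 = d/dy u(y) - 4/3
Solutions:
 u(y) = C1 - 4*y^3/27 + 3*y^2 - 2*y*asin(7*y/8)/9 + 4*y/3 - 2*sqrt(64 - 49*y^2)/63


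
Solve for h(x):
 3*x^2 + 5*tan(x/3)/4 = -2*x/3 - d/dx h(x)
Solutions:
 h(x) = C1 - x^3 - x^2/3 + 15*log(cos(x/3))/4


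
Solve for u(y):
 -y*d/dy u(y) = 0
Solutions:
 u(y) = C1


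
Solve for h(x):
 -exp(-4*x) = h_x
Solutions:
 h(x) = C1 + exp(-4*x)/4


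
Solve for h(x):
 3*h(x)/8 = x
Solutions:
 h(x) = 8*x/3


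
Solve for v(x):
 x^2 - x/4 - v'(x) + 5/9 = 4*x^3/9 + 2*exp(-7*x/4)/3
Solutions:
 v(x) = C1 - x^4/9 + x^3/3 - x^2/8 + 5*x/9 + 8*exp(-7*x/4)/21


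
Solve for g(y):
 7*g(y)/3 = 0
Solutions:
 g(y) = 0


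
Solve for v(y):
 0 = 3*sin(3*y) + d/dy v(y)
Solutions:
 v(y) = C1 + cos(3*y)


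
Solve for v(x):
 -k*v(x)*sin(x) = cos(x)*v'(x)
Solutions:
 v(x) = C1*exp(k*log(cos(x)))


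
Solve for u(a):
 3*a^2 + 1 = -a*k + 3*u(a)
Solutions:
 u(a) = a^2 + a*k/3 + 1/3


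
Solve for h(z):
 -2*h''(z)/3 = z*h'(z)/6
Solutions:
 h(z) = C1 + C2*erf(sqrt(2)*z/4)


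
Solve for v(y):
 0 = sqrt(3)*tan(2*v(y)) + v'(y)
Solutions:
 v(y) = -asin(C1*exp(-2*sqrt(3)*y))/2 + pi/2
 v(y) = asin(C1*exp(-2*sqrt(3)*y))/2


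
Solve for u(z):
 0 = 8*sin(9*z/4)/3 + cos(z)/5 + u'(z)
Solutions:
 u(z) = C1 - sin(z)/5 + 32*cos(9*z/4)/27


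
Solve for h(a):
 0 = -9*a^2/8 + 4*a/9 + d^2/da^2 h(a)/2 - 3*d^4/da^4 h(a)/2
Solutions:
 h(a) = C1 + C2*a + C3*exp(-sqrt(3)*a/3) + C4*exp(sqrt(3)*a/3) + 3*a^4/16 - 4*a^3/27 + 27*a^2/4


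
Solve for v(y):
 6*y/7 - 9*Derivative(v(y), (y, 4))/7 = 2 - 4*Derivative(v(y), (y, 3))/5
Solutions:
 v(y) = C1 + C2*y + C3*y^2 + C4*exp(28*y/45) - 5*y^4/112 + 305*y^3/2352


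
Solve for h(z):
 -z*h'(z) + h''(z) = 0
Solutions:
 h(z) = C1 + C2*erfi(sqrt(2)*z/2)


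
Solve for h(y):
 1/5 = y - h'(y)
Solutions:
 h(y) = C1 + y^2/2 - y/5


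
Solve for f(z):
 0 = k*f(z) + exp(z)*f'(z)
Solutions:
 f(z) = C1*exp(k*exp(-z))


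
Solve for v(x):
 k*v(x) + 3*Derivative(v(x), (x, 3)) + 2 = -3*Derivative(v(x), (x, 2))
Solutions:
 v(x) = C1*exp(-x*((9*k/2 + sqrt((9*k + 2)^2 - 4)/2 + 1)^(1/3) + 1 + (9*k/2 + sqrt((9*k + 2)^2 - 4)/2 + 1)^(-1/3))/3) + C2*exp(x*((9*k/2 + sqrt((9*k + 2)^2 - 4)/2 + 1)^(1/3) - sqrt(3)*I*(9*k/2 + sqrt((9*k + 2)^2 - 4)/2 + 1)^(1/3) - 2 - 4/((-1 + sqrt(3)*I)*(9*k/2 + sqrt((9*k + 2)^2 - 4)/2 + 1)^(1/3)))/6) + C3*exp(x*((9*k/2 + sqrt((9*k + 2)^2 - 4)/2 + 1)^(1/3) + sqrt(3)*I*(9*k/2 + sqrt((9*k + 2)^2 - 4)/2 + 1)^(1/3) - 2 + 4/((1 + sqrt(3)*I)*(9*k/2 + sqrt((9*k + 2)^2 - 4)/2 + 1)^(1/3)))/6) - 2/k


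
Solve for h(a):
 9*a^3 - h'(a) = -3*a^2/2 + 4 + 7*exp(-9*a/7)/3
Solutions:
 h(a) = C1 + 9*a^4/4 + a^3/2 - 4*a + 49*exp(-9*a/7)/27


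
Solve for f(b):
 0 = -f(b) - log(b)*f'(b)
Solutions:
 f(b) = C1*exp(-li(b))


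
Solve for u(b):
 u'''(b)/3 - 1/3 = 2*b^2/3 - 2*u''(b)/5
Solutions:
 u(b) = C1 + C2*b + C3*exp(-6*b/5) + 5*b^4/36 - 25*b^3/54 + 85*b^2/54


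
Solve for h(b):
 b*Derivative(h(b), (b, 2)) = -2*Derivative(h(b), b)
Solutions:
 h(b) = C1 + C2/b


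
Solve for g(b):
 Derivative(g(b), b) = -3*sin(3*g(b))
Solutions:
 g(b) = -acos((-C1 - exp(18*b))/(C1 - exp(18*b)))/3 + 2*pi/3
 g(b) = acos((-C1 - exp(18*b))/(C1 - exp(18*b)))/3


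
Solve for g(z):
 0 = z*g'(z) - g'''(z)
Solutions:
 g(z) = C1 + Integral(C2*airyai(z) + C3*airybi(z), z)


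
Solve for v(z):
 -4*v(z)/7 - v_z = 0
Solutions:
 v(z) = C1*exp(-4*z/7)


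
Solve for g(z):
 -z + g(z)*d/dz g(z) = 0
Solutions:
 g(z) = -sqrt(C1 + z^2)
 g(z) = sqrt(C1 + z^2)


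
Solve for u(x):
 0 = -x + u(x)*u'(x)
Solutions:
 u(x) = -sqrt(C1 + x^2)
 u(x) = sqrt(C1 + x^2)


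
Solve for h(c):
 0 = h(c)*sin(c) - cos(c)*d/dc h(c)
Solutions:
 h(c) = C1/cos(c)


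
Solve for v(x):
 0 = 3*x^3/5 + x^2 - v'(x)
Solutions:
 v(x) = C1 + 3*x^4/20 + x^3/3


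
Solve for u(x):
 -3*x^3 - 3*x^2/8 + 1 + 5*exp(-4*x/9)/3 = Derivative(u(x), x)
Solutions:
 u(x) = C1 - 3*x^4/4 - x^3/8 + x - 15*exp(-4*x/9)/4


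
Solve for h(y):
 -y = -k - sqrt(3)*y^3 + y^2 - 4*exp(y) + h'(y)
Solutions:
 h(y) = C1 + k*y + sqrt(3)*y^4/4 - y^3/3 - y^2/2 + 4*exp(y)


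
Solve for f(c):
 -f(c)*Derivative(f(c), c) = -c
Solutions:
 f(c) = -sqrt(C1 + c^2)
 f(c) = sqrt(C1 + c^2)


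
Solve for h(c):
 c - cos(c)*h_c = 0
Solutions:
 h(c) = C1 + Integral(c/cos(c), c)


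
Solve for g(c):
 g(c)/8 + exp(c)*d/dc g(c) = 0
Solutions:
 g(c) = C1*exp(exp(-c)/8)


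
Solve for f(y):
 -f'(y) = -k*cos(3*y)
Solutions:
 f(y) = C1 + k*sin(3*y)/3


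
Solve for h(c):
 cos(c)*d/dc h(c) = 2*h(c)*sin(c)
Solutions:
 h(c) = C1/cos(c)^2


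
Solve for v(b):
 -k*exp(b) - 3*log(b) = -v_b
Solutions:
 v(b) = C1 + 3*b*log(b) - 3*b + k*exp(b)


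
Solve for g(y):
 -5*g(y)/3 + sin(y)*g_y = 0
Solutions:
 g(y) = C1*(cos(y) - 1)^(5/6)/(cos(y) + 1)^(5/6)


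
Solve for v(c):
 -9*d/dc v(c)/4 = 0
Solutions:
 v(c) = C1


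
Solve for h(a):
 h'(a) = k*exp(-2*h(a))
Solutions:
 h(a) = log(-sqrt(C1 + 2*a*k))
 h(a) = log(C1 + 2*a*k)/2


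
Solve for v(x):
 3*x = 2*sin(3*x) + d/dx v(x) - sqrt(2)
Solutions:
 v(x) = C1 + 3*x^2/2 + sqrt(2)*x + 2*cos(3*x)/3


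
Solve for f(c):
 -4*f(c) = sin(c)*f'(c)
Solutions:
 f(c) = C1*(cos(c)^2 + 2*cos(c) + 1)/(cos(c)^2 - 2*cos(c) + 1)


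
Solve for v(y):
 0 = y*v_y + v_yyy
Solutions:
 v(y) = C1 + Integral(C2*airyai(-y) + C3*airybi(-y), y)


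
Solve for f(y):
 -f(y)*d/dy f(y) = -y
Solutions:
 f(y) = -sqrt(C1 + y^2)
 f(y) = sqrt(C1 + y^2)


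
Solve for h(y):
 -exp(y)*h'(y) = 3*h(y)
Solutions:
 h(y) = C1*exp(3*exp(-y))


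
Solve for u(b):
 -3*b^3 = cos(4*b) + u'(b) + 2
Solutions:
 u(b) = C1 - 3*b^4/4 - 2*b - sin(4*b)/4


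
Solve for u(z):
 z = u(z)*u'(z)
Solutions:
 u(z) = -sqrt(C1 + z^2)
 u(z) = sqrt(C1 + z^2)


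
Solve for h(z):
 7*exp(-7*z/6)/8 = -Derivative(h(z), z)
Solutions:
 h(z) = C1 + 3*exp(-7*z/6)/4


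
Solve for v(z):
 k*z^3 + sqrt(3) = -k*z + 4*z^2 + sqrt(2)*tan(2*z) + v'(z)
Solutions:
 v(z) = C1 + k*z^4/4 + k*z^2/2 - 4*z^3/3 + sqrt(3)*z + sqrt(2)*log(cos(2*z))/2


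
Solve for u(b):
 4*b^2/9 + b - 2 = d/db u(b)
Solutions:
 u(b) = C1 + 4*b^3/27 + b^2/2 - 2*b


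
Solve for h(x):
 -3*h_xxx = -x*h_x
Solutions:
 h(x) = C1 + Integral(C2*airyai(3^(2/3)*x/3) + C3*airybi(3^(2/3)*x/3), x)


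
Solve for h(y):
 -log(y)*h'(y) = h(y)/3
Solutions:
 h(y) = C1*exp(-li(y)/3)


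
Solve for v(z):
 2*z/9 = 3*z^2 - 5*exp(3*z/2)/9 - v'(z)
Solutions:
 v(z) = C1 + z^3 - z^2/9 - 10*exp(3*z/2)/27


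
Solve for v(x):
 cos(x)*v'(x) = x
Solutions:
 v(x) = C1 + Integral(x/cos(x), x)


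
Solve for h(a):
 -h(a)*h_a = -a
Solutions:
 h(a) = -sqrt(C1 + a^2)
 h(a) = sqrt(C1 + a^2)


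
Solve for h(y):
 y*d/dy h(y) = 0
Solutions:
 h(y) = C1


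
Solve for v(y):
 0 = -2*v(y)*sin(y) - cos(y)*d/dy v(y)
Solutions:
 v(y) = C1*cos(y)^2


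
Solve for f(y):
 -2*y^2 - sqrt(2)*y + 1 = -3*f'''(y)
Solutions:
 f(y) = C1 + C2*y + C3*y^2 + y^5/90 + sqrt(2)*y^4/72 - y^3/18


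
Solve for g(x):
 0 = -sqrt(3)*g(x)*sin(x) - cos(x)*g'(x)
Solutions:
 g(x) = C1*cos(x)^(sqrt(3))


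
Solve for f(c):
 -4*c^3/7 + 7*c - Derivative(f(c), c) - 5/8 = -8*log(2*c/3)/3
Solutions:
 f(c) = C1 - c^4/7 + 7*c^2/2 + 8*c*log(c)/3 - 79*c/24 - 8*c*log(3)/3 + 8*c*log(2)/3


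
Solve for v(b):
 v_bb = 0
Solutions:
 v(b) = C1 + C2*b


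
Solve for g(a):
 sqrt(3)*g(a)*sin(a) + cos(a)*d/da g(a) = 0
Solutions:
 g(a) = C1*cos(a)^(sqrt(3))


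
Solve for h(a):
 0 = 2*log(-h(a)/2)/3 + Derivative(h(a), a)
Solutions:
 3*Integral(1/(log(-_y) - log(2)), (_y, h(a)))/2 = C1 - a


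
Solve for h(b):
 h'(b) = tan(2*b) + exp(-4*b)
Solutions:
 h(b) = C1 + log(tan(2*b)^2 + 1)/4 - exp(-4*b)/4


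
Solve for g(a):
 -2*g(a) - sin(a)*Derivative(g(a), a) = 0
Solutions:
 g(a) = C1*(cos(a) + 1)/(cos(a) - 1)


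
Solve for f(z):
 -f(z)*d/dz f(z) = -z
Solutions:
 f(z) = -sqrt(C1 + z^2)
 f(z) = sqrt(C1 + z^2)


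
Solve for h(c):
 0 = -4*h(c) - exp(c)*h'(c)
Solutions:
 h(c) = C1*exp(4*exp(-c))


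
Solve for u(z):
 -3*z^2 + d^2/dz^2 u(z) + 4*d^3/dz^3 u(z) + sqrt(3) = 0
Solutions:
 u(z) = C1 + C2*z + C3*exp(-z/4) + z^4/4 - 4*z^3 + z^2*(48 - sqrt(3)/2)


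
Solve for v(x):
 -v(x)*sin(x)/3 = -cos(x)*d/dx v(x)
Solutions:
 v(x) = C1/cos(x)^(1/3)


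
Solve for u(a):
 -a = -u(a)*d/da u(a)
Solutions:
 u(a) = -sqrt(C1 + a^2)
 u(a) = sqrt(C1 + a^2)


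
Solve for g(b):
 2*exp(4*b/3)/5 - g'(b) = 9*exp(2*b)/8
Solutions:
 g(b) = C1 + 3*exp(4*b/3)/10 - 9*exp(2*b)/16


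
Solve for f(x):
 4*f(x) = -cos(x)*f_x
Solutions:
 f(x) = C1*(sin(x)^2 - 2*sin(x) + 1)/(sin(x)^2 + 2*sin(x) + 1)


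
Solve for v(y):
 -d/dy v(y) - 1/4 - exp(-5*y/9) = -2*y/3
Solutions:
 v(y) = C1 + y^2/3 - y/4 + 9*exp(-5*y/9)/5


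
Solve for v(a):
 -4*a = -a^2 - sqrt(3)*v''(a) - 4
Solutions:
 v(a) = C1 + C2*a - sqrt(3)*a^4/36 + 2*sqrt(3)*a^3/9 - 2*sqrt(3)*a^2/3


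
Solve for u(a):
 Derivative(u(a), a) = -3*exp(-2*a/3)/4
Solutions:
 u(a) = C1 + 9*exp(-2*a/3)/8


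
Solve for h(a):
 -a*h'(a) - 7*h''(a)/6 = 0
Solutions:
 h(a) = C1 + C2*erf(sqrt(21)*a/7)


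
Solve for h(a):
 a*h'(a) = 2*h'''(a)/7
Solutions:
 h(a) = C1 + Integral(C2*airyai(2^(2/3)*7^(1/3)*a/2) + C3*airybi(2^(2/3)*7^(1/3)*a/2), a)


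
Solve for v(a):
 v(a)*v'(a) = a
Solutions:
 v(a) = -sqrt(C1 + a^2)
 v(a) = sqrt(C1 + a^2)


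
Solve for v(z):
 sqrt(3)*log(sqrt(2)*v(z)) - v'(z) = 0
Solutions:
 -2*sqrt(3)*Integral(1/(2*log(_y) + log(2)), (_y, v(z)))/3 = C1 - z


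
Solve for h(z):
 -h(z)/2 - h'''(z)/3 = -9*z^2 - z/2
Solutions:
 h(z) = C3*exp(-2^(2/3)*3^(1/3)*z/2) + 18*z^2 + z + (C1*sin(2^(2/3)*3^(5/6)*z/4) + C2*cos(2^(2/3)*3^(5/6)*z/4))*exp(2^(2/3)*3^(1/3)*z/4)


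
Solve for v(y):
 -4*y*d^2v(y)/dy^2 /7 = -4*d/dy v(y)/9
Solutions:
 v(y) = C1 + C2*y^(16/9)


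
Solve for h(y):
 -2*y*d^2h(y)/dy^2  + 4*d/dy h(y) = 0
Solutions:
 h(y) = C1 + C2*y^3


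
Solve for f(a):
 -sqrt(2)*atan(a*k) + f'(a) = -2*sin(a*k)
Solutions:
 f(a) = C1 - 2*Piecewise((-cos(a*k)/k, Ne(k, 0)), (0, True)) + sqrt(2)*Piecewise((a*atan(a*k) - log(a^2*k^2 + 1)/(2*k), Ne(k, 0)), (0, True))


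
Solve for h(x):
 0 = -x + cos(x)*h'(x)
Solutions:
 h(x) = C1 + Integral(x/cos(x), x)


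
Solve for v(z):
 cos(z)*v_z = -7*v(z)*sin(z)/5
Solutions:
 v(z) = C1*cos(z)^(7/5)


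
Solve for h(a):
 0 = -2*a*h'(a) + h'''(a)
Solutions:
 h(a) = C1 + Integral(C2*airyai(2^(1/3)*a) + C3*airybi(2^(1/3)*a), a)
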